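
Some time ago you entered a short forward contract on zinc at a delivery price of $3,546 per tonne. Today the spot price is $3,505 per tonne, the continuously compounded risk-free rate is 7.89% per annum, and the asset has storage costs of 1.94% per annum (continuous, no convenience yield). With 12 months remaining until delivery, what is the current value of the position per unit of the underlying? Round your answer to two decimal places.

Current fair forward for the remaining 12 months: F = S·e^((r + u)·T), (r + u) = 0.0789 + 0.0194 = 0.0983
F = 3505 · e^(0.0983 × 12/12) = 3505 × 1.10329372 = 3867.0445
Value of long forward = (F − K)·e^(−rT) = (3867.0445 − 3546) · e^(−0.0789·12/12)
= 321.0445 × 0.92413233 = 296.69
Short position value = −(long value) = -$296.69

-$296.69 per tonne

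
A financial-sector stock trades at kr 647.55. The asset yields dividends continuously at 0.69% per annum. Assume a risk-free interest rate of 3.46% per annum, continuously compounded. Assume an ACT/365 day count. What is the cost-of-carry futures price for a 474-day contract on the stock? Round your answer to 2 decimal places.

kr 671.27

F = S·e^((r − q)T) = 647.55 · e^((0.0346 − 0.0069) × 474/365)
= 647.55 · e^0.035972 = 647.55 × 1.036627
F = kr 671.27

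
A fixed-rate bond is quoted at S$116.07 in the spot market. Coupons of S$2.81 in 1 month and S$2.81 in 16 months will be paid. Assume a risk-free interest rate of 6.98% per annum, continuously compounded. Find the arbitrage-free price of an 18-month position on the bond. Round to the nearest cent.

S$122.94

PV(coupons) I = 2.81·e^(−0.0698·1/12) + 2.81·e^(−0.0698·16/12)
I = 2.7937 + 2.5603 = 5.3540
F = (S − I)·e^(rT) = (116.07 − 5.3540) · e^(0.0698·18/12)
= 110.7160 · e^0.104700 = 110.7160 × 1.110377 = S$122.94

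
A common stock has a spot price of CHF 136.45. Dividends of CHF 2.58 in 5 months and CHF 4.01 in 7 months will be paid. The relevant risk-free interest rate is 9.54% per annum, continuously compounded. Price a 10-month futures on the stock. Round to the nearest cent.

CHF 140.95

PV(dividends) I = 2.58·e^(−0.0954·5/12) + 4.01·e^(−0.0954·7/12)
I = 2.4795 + 3.7929 = 6.2724
F = (S − I)·e^(rT) = (136.45 − 6.2724) · e^(0.0954·10/12)
= 130.1776 · e^0.079500 = 130.1776 × 1.082746 = CHF 140.95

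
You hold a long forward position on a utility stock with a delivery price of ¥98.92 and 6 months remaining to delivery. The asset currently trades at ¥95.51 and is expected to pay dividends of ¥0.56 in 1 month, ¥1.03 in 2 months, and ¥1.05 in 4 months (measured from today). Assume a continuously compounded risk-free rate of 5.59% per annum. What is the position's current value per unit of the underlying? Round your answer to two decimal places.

PV(remaining dividends) I = 0.56·e^(−0.0559·1/12) + 1.03·e^(−0.0559·2/12) + 1.05·e^(−0.0559·4/12) = 2.6085
Current forward F = (S − I)·e^(rT) = (95.51 − 2.6085)·e^(0.0559·6/12) = 92.9015 × 1.028344 = 95.5347
Value (long) = (F − K)·e^(−rT) = (95.5347 − 98.92) × 0.972437 = -3.2920
Value = -¥3.29

-¥3.29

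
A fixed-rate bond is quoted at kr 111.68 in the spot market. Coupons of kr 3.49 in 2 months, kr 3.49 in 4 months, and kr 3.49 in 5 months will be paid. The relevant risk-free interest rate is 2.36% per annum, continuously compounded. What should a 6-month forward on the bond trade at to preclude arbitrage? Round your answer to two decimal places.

kr 102.49

PV(coupons) I = 3.49·e^(−0.0236·2/12) + 3.49·e^(−0.0236·4/12) + 3.49·e^(−0.0236·5/12)
I = 3.4763 + 3.4627 + 3.4558 = 10.3948
F = (S − I)·e^(rT) = (111.68 − 10.3948) · e^(0.0236·6/12)
= 101.2852 · e^0.011800 = 101.2852 × 1.011870 = kr 102.49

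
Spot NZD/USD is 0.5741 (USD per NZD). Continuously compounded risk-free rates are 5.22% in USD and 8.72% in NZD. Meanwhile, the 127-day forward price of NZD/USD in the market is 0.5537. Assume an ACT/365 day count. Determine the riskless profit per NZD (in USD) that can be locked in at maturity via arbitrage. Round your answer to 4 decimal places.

0.0135 per NZD (in USD)

Fair forward: F* = S·e^(carry·T), with carry = (r_USD − r_NZD) = 0.0522 − 0.0872 = -0.0350
F* = 0.5741 · e^(-0.0350 × 127/365) = 0.5741 · e^-0.012178 = 0.5741 × 0.987896 = 0.5672
Market 0.5537 < fair 0.5672: forward underpriced → reverse cash-and-carry (short spot, go long the forward).
At maturity, profit = |F_mkt − F*| = |0.5537 − 0.5672| = 0.0135 per NZD (in USD)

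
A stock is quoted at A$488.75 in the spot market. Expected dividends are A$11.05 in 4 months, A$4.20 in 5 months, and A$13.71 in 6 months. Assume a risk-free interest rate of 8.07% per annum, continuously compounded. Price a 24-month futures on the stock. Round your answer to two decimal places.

PV(dividends) I = 11.05·e^(−0.0807·4/12) + 4.20·e^(−0.0807·5/12) + 13.71·e^(−0.0807·6/12)
I = 10.7567 + 4.0611 + 13.1678 = 27.9856
F = (S − I)·e^(rT) = (488.75 − 27.9856) · e^(0.0807·24/12)
= 460.7644 · e^0.161400 = 460.7644 × 1.175155 = A$541.47

A$541.47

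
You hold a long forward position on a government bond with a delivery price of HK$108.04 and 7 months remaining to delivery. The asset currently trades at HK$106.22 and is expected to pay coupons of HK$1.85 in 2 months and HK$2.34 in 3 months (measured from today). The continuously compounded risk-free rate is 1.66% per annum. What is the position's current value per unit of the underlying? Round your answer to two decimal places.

-HK$4.95

PV(remaining coupons) I = 1.85·e^(−0.0166·2/12) + 2.34·e^(−0.0166·3/12) = 4.1752
Current forward F = (S − I)·e^(rT) = (106.22 − 4.1752)·e^(0.0166·7/12) = 102.0448 × 1.009730 = 103.0377
Value (long) = (F − K)·e^(−rT) = (103.0377 − 108.04) × 0.990363 = -4.9541
Value = -HK$4.95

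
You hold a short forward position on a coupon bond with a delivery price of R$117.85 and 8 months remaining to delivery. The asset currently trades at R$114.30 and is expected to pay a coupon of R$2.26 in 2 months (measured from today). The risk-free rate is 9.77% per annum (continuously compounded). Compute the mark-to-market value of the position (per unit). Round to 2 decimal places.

PV(remaining coupons) I = 2.26·e^(−0.0977·2/12) = 2.2235
Current forward F = (S − I)·e^(rT) = (114.30 − 2.2235)·e^(0.0977·8/12) = 112.0765 × 1.067301 = 119.6194
Value (long) = (F − K)·e^(−rT) = (119.6194 − 117.85) × 0.936943 = 1.6578
Short position value = −(long value) = -R$1.66

-R$1.66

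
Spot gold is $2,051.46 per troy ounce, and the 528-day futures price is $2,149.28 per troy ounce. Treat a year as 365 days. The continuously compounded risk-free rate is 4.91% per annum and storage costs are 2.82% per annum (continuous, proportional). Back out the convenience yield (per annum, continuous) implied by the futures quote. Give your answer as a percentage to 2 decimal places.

4.51%

F = S·e^((r+u−y)T) ⇒ (r+u−y) = ln(F/S)/T
ln(2149.28/2051.46) = 0.046581; /T ⇒ 0.032201
y = r + u − ln(F/S)/T = 0.0491 + 0.0282 − 0.032201 = 0.045099
y = 4.51%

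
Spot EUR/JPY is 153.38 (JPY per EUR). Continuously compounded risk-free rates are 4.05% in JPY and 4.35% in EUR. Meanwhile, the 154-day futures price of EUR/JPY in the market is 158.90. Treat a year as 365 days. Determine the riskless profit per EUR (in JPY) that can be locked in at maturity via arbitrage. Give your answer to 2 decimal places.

Fair futures: F* = S·e^(carry·T), with carry = (r_JPY − r_EUR) = 0.0405 − 0.0435 = -0.0030
F* = 153.38 · e^(-0.0030 × 154/365) = 153.38 · e^-0.001266 = 153.38 × 0.998735 = 153.1860
Market 158.90 > fair 153.1860: forward overpriced → cash-and-carry (buy spot, short the forward).
At maturity, profit = |F_mkt − F*| = |158.90 − 153.1860| = 5.71 per EUR (in JPY)

5.71 per EUR (in JPY)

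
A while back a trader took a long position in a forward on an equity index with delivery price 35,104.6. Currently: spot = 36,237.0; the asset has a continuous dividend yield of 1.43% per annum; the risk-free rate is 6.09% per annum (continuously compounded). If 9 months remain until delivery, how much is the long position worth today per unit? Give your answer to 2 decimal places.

Current fair forward for the remaining 9 months: F = S·e^((r − q)·T), (r − q) = 0.0609 − 0.0143 = 0.0466
F = 36237.0 · e^(0.0466 × 9/12) = 36237.0 × 1.03556793 = 37525.8751
Value of long forward = (F − K)·e^(−rT) = (37525.8751 − 35104.6) · e^(−0.0609·9/12)
= 2421.2751 × 0.95535240 = 2313.17

2313.17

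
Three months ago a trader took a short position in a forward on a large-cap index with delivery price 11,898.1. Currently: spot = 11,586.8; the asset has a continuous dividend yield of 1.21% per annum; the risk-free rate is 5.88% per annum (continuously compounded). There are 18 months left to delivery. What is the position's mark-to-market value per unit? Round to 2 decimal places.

-484.76

Current fair forward for the remaining 18 months: F = S·e^((r − q)·T), (r − q) = 0.0588 − 0.0121 = 0.0467
F = 11586.8 · e^(0.0467 × 18/12) = 11586.8 × 1.07256181 = 12427.5592
Value of long forward = (F − K)·e^(−rT) = (12427.5592 − 11898.1) · e^(−0.0588·18/12)
= 529.4592 × 0.91557774 = 484.76
Short position value = −(long value) = -484.76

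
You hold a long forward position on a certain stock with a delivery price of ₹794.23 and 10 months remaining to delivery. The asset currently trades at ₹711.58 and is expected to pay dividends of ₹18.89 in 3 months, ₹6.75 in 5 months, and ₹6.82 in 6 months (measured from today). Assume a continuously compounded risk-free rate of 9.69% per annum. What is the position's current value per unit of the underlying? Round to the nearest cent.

PV(remaining dividends) I = 18.89·e^(−0.0969·3/12) + 6.75·e^(−0.0969·5/12) + 6.82·e^(−0.0969·6/12) = 31.4182
Current forward F = (S − I)·e^(rT) = (711.58 − 31.4182)·e^(0.0969·10/12) = 680.1618 × 1.084100 = 737.3634
Value (long) = (F − K)·e^(−rT) = (737.3634 − 794.23) × 0.922424 = -52.4551
Value = -₹52.46

-₹52.46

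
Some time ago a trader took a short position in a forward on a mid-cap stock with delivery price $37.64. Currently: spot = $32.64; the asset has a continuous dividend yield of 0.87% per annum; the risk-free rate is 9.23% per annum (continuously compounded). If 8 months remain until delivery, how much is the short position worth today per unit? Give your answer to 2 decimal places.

$2.94

Current fair forward for the remaining 8 months: F = S·e^((r − q)·T), (r − q) = 0.0923 − 0.0087 = 0.0836
F = 32.64 · e^(0.0836 × 8/12) = 32.64 × 1.057316 = 34.5108
Value of long forward = (F − K)·e^(−rT) = (34.5108 − 37.64) · e^(−0.0923·8/12)
= -3.1292 × 0.940322 = -2.94
Short position value = −(long value) = $2.94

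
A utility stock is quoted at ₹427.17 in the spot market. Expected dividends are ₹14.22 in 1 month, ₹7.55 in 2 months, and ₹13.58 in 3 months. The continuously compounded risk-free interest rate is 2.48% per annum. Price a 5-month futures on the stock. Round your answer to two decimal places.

PV(dividends) I = 14.22·e^(−0.0248·1/12) + 7.55·e^(−0.0248·2/12) + 13.58·e^(−0.0248·3/12)
I = 14.1906 + 7.5189 + 13.4961 = 35.2056
F = (S − I)·e^(rT) = (427.17 − 35.2056) · e^(0.0248·5/12)
= 391.9644 · e^0.010333 = 391.9644 × 1.010387 = ₹396.04

₹396.04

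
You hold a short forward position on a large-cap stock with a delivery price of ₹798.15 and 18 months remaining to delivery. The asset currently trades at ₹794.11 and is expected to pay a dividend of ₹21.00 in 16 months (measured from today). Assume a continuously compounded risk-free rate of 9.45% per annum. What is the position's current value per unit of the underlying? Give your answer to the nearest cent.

-₹82.93

PV(remaining dividends) I = 21.00·e^(−0.0945·16/12) = 18.5139
Current forward F = (S − I)·e^(rT) = (794.11 − 18.5139)·e^(0.0945·18/12) = 775.5961 × 1.152289 = 893.7109
Value (long) = (F − K)·e^(−rT) = (893.7109 − 798.15) × 0.867838 = 82.9314
Short position value = −(long value) = -₹82.93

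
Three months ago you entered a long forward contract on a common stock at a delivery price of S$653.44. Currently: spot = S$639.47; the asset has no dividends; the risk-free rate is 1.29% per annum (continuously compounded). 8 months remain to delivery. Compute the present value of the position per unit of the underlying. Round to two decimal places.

-S$8.37

Current fair forward for the remaining 8 months: F = S·e^(r·T), r = 0.0129
F = 639.47 · e^(0.0129 × 8/12) = 639.47 × 1.008637 = 644.9931
Value of long forward = (F − K)·e^(−rT) = (644.9931 − 653.44) · e^(−0.0129·8/12)
= -8.4469 × 0.991437 = -8.37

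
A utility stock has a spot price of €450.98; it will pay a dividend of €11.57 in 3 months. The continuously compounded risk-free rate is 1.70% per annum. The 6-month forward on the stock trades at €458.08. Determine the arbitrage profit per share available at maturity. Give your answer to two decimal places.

PV(dividends) I = 11.57·e^(−0.0170·3/12) = 11.5209
Fair forward F* = (S − I)·e^(rT) = (450.98 − 11.5209)·e^0.008500 = 439.4591 × 1.008536 = 443.2103
Market €458.08 > fair 443.2103: forward overpriced → cash-and-carry (borrow at r, buy the stock and collect the dividends, short the forward).
Profit at T = |F_mkt − F*| = |458.08 − 443.2103| = €14.87 per share

€14.87 per share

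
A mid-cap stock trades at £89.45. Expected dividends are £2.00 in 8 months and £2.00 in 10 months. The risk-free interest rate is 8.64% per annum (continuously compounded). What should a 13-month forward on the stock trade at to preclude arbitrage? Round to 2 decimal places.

PV(dividends) I = 2.00·e^(−0.0864·8/12) + 2.00·e^(−0.0864·10/12)
I = 1.8881 + 1.8611 = 3.7492
F = (S − I)·e^(rT) = (89.45 − 3.7492) · e^(0.0864·13/12)
= 85.7008 · e^0.093600 = 85.7008 × 1.098120 = £94.11

£94.11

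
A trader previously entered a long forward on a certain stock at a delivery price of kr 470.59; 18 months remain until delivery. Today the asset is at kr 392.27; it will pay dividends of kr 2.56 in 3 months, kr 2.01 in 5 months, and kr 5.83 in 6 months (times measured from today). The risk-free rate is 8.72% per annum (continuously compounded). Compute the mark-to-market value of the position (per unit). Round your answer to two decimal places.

-kr 30.65

PV(remaining dividends) I = 2.56·e^(−0.0872·3/12) + 2.01·e^(−0.0872·5/12) + 5.83·e^(−0.0872·6/12) = 10.0244
Current forward F = (S − I)·e^(rT) = (392.27 − 10.0244)·e^(0.0872·18/12) = 382.2456 × 1.139740 = 435.6606
Value (long) = (F − K)·e^(−rT) = (435.6606 − 470.59) × 0.877393 = -30.6468
Value = -kr 30.65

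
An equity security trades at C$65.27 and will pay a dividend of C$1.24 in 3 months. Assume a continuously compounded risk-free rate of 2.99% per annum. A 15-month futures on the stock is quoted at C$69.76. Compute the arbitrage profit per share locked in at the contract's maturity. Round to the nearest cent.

PV(dividends) I = 1.24·e^(−0.0299·3/12) = 1.2308
Fair futures F* = (S − I)·e^(rT) = (65.27 − 1.2308)·e^0.037375 = 64.0392 × 1.038082 = 66.4779
Market C$69.76 > fair 66.4779: forward overpriced → cash-and-carry (borrow at r, buy the stock and collect the dividends, short the forward).
Profit at T = |F_mkt − F*| = |69.76 − 66.4779| = C$3.28 per share

C$3.28 per share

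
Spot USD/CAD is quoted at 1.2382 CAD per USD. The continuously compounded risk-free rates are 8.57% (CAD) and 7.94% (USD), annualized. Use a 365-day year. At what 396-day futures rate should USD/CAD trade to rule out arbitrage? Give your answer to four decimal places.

F = S·e^((r_CAD − r_USD)T) = 1.2382 · e^((0.0857 − 0.0794) × 396/365)
= 1.2382 · e^0.006835 = 1.2382 × 1.006858
F = 1.2467 CAD per USD

1.2467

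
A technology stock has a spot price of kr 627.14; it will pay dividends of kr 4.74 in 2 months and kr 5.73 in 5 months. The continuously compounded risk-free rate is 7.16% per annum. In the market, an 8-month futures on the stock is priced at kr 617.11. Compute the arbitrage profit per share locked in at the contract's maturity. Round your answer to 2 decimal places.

kr 29.95 per share

PV(dividends) I = 4.74·e^(−0.0716·2/12) + 5.73·e^(−0.0716·5/12) = 10.2454
Fair futures F* = (S − I)·e^(rT) = (627.14 − 10.2454)·e^0.047733 = 616.8946 × 1.048891 = 647.0552
Market kr 617.11 < fair 647.0552: forward underpriced → reverse cash-and-carry (short the stock, invest proceeds at r, pay the dividends, go long the forward).
Profit at T = |F_mkt − F*| = |617.11 − 647.0552| = kr 29.95 per share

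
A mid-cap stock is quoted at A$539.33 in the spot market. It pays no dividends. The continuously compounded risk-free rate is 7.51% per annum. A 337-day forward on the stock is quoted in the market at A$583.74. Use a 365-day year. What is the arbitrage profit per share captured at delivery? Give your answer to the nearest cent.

A$5.69 per share

Fair forward: F* = S·e^(carry·T), with carry = r = 0.0751
F* = 539.33 · e^(0.0751 × 337/365) = 539.33 · e^0.069339 = 539.33 × 1.071799 = A$578.0534
Market A$583.74 > fair A$578.0534: forward overpriced → cash-and-carry (buy spot, short the forward).
At maturity, profit = |F_mkt − F*| = |583.74 − 578.0534| = A$5.69 per share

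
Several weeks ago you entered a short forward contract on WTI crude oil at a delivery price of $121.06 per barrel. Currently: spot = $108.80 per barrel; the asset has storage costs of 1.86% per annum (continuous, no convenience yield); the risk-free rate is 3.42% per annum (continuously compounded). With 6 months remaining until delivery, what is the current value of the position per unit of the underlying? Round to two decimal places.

$9.19 per barrel

Current fair forward for the remaining 6 months: F = S·e^((r + u)·T), (r + u) = 0.0342 + 0.0186 = 0.0528
F = 108.80 · e^(0.0528 × 6/12) = 108.80 × 1.026752 = 111.7106
Value of long forward = (F − K)·e^(−rT) = (111.7106 − 121.06) · e^(−0.0342·6/12)
= -9.3494 × 0.983045 = -9.19
Short position value = −(long value) = $9.19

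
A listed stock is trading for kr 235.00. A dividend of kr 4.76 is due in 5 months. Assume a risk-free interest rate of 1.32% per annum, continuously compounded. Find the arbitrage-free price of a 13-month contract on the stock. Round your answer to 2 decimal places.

kr 233.58

PV(dividends) I = 4.76·e^(−0.0132·5/12)
I = 4.7339
F = (S − I)·e^(rT) = (235.00 − 4.7339) · e^(0.0132·13/12)
= 230.2661 · e^0.014300 = 230.2661 × 1.014403 = kr 233.58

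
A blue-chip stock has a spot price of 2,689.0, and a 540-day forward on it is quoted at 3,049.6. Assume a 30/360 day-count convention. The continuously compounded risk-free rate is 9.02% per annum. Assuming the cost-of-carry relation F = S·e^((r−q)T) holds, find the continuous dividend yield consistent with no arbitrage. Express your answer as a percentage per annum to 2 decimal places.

0.63%

From F = S·e^((r−q)T): (r − q) = ln(F/S)/T
ln(3049.6/2689.0) = ln(1.134102) = 0.125841
(r − q) = 0.125841 / (540/360) = 0.083894
q = r − ln(F/S)/T = 0.0902 − 0.083894 = 0.006306
q = 0.63%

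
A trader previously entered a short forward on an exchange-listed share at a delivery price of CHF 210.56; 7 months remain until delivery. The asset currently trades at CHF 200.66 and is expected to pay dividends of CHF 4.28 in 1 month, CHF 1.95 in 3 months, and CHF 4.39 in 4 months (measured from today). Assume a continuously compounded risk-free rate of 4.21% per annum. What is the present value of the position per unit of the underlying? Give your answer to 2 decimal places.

PV(remaining dividends) I = 4.28·e^(−0.0421·1/12) + 1.95·e^(−0.0421·3/12) + 4.39·e^(−0.0421·4/12) = 10.5234
Current forward F = (S − I)·e^(rT) = (200.66 − 10.5234)·e^(0.0421·7/12) = 190.1366 × 1.024862 = 194.8638
Value (long) = (F − K)·e^(−rT) = (194.8638 − 210.56) × 0.975741 = -15.3154
Short position value = −(long value) = CHF 15.32

CHF 15.32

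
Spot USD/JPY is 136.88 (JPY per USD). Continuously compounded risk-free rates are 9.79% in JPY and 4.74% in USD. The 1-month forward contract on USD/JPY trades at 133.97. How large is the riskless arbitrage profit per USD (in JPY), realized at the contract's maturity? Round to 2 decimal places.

Fair forward: F* = S·e^(carry·T), with carry = (r_JPY − r_USD) = 0.0979 − 0.0474 = 0.0505
F* = 136.88 · e^(0.0505 × 1/12) = 136.88 · e^0.004208 = 136.88 × 1.004217 = 137.4572
Market 133.97 < fair 137.4572: forward underpriced → reverse cash-and-carry (short spot, go long the forward).
At maturity, profit = |F_mkt − F*| = |133.97 − 137.4572| = 3.49 per USD (in JPY)

3.49 per USD (in JPY)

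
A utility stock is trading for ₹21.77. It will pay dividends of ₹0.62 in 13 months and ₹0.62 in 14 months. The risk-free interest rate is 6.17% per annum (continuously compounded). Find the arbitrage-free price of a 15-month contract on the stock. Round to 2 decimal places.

₹22.27

PV(dividends) I = 0.62·e^(−0.0617·13/12) + 0.62·e^(−0.0617·14/12)
I = 0.5799 + 0.5769 = 1.1568
F = (S − I)·e^(rT) = (21.77 − 1.1568) · e^(0.0617·15/12)
= 20.6132 · e^0.077125 = 20.6132 × 1.080177 = ₹22.27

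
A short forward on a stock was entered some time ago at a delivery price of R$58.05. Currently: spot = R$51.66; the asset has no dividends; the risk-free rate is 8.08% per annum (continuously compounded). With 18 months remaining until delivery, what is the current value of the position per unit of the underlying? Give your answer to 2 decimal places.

Current fair forward for the remaining 18 months: F = S·e^(r·T), r = 0.0808
F = 51.66 · e^(0.0808 × 18/12) = 51.66 × 1.128851 = 58.3164
Value of long forward = (F − K)·e^(−rT) = (58.3164 − 58.05) · e^(−0.0808·18/12)
= 0.2664 × 0.885857 = 0.24
Short position value = −(long value) = -R$0.24

-R$0.24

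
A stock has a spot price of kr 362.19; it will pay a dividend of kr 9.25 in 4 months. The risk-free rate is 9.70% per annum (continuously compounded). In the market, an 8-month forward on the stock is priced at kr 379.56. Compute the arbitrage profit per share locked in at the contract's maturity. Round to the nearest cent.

PV(dividends) I = 9.25·e^(−0.0970·4/12) = 8.9557
Fair forward F* = (S − I)·e^(rT) = (362.19 − 8.9557)·e^0.064667 = 353.2343 × 1.066804 = 376.8318
Market kr 379.56 > fair 376.8318: forward overpriced → cash-and-carry (borrow at r, buy the stock and collect the dividends, short the forward).
Profit at T = |F_mkt − F*| = |379.56 − 376.8318| = kr 2.73 per share

kr 2.73 per share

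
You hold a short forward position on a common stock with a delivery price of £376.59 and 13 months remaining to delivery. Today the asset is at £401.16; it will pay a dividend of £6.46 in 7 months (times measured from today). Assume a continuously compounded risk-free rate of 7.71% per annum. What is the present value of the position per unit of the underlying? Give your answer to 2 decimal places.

PV(remaining dividends) I = 6.46·e^(−0.0771·7/12) = 6.1759
Current forward F = (S − I)·e^(rT) = (401.16 − 6.1759)·e^(0.0771·13/12) = 394.9841 × 1.087112 = 429.3920
Value (long) = (F − K)·e^(−rT) = (429.3920 − 376.59) × 0.919868 = 48.5709
Short position value = −(long value) = -£48.57

-£48.57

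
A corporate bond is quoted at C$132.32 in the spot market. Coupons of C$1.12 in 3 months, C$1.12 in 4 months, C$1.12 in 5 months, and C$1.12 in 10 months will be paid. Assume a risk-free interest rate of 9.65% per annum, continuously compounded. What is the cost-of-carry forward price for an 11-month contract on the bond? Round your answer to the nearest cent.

C$139.87

PV(coupons) I = 1.12·e^(−0.0965·3/12) + 1.12·e^(−0.0965·4/12) + 1.12·e^(−0.0965·5/12) + 1.12·e^(−0.0965·10/12)
I = 1.0933 + 1.0845 + 1.0759 + 1.0335 = 4.2872
F = (S − I)·e^(rT) = (132.32 − 4.2872) · e^(0.0965·11/12)
= 128.0328 · e^0.088458 = 128.0328 × 1.092488 = C$139.87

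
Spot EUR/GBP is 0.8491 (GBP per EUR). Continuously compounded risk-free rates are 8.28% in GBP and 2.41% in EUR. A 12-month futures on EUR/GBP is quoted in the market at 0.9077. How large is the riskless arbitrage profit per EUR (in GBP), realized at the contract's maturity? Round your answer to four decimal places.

Fair futures: F* = S·e^(carry·T), with carry = (r_GBP − r_EUR) = 0.0828 − 0.0241 = 0.0587
F* = 0.8491 · e^(0.0587 × 12/12) = 0.8491 · e^0.058700 = 0.8491 × 1.060457 = 0.9004
Market 0.9077 > fair 0.9004: forward overpriced → cash-and-carry (buy spot, short the forward).
At maturity, profit = |F_mkt − F*| = |0.9077 − 0.9004| = 0.0073 per EUR (in GBP)

0.0073 per EUR (in GBP)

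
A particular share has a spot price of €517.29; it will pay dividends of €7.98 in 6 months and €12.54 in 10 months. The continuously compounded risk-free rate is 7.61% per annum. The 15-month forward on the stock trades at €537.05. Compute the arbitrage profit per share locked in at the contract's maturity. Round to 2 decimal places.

€10.47 per share

PV(dividends) I = 7.98·e^(−0.0761·6/12) + 12.54·e^(−0.0761·10/12) = 19.4515
Fair forward F* = (S − I)·e^(rT) = (517.29 − 19.4515)·e^0.095125 = 497.8385 × 1.099796 = 547.5208
Market €537.05 < fair 547.5208: forward underpriced → reverse cash-and-carry (short the stock, invest proceeds at r, pay the dividends, go long the forward).
Profit at T = |F_mkt − F*| = |537.05 − 547.5208| = €10.47 per share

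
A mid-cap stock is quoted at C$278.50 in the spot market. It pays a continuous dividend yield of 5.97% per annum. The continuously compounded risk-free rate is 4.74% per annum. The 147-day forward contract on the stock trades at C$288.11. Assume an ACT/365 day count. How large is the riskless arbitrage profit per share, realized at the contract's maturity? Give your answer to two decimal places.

Fair forward: F* = S·e^(carry·T), with carry = (r − q) = 0.0474 − 0.0597 = -0.0123
F* = 278.50 · e^(-0.0123 × 147/365) = 278.50 · e^-0.004954 = 278.50 × 0.995058 = C$277.1237
Market C$288.11 > fair C$277.1237: forward overpriced → cash-and-carry (buy spot, short the forward).
At maturity, profit = |F_mkt − F*| = |288.11 − 277.1237| = C$10.99 per share

C$10.99 per share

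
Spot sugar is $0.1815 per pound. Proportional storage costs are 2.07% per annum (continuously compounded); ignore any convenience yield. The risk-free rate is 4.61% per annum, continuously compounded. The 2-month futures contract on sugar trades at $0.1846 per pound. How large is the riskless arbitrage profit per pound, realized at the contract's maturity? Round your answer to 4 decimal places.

Fair futures: F* = S·e^(carry·T), with carry = (r + u) = 0.0461 + 0.0207 = 0.0668
F* = 0.1815 · e^(0.0668 × 2/12) = 0.1815 · e^0.011133 = 0.1815 × 1.011195 = $0.1835
Market $0.1846 > fair $0.1835: forward overpriced → cash-and-carry (buy spot, short the forward).
At maturity, profit = |F_mkt − F*| = |0.1846 − 0.1835| = $0.0011 per pound

$0.0011 per pound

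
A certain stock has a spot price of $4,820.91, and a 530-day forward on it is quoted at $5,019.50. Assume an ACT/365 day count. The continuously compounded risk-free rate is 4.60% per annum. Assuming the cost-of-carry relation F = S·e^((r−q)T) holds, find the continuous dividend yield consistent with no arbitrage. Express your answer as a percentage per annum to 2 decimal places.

1.82%

From F = S·e^((r−q)T): (r − q) = ln(F/S)/T
ln(5019.50/4820.91) = ln(1.041193) = 0.040367
(r − q) = 0.040367 / (530/365) = 0.027800
q = r − ln(F/S)/T = 0.0460 − 0.027800 = 0.018200
q = 1.82%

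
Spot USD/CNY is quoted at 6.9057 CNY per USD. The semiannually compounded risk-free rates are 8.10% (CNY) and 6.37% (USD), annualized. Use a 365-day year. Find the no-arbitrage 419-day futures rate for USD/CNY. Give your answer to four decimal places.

By covered interest parity, F = S · (1+r_CNY/2)^(2T) / (1+r_USD/2)^(2T)
= 6.9057 × 1.095433 / 1.074638 = 6.9057 × 1.019351
F = 7.0393 CNY per USD

7.0393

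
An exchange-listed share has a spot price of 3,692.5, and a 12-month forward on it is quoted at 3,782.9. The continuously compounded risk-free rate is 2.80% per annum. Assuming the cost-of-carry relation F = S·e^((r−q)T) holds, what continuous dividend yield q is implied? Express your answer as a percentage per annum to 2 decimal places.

From F = S·e^((r−q)T): (r − q) = ln(F/S)/T
ln(3782.9/3692.5) = ln(1.024482) = 0.024187
(r − q) = 0.024187 / (12/12) = 0.024187
q = r − ln(F/S)/T = 0.0280 − 0.024187 = 0.003813
q = 0.38%

0.38%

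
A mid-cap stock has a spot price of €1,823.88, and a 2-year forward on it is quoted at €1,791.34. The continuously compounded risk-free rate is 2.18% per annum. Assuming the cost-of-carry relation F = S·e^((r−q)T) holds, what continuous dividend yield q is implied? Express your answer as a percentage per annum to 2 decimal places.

From F = S·e^((r−q)T): (r − q) = ln(F/S)/T
ln(1791.34/1823.88) = ln(0.982159) = -0.018002
(r − q) = -0.018002 / (2) = -0.009001
q = r − ln(F/S)/T = 0.0218 + 0.009001 = 0.030801
q = 3.08%

3.08%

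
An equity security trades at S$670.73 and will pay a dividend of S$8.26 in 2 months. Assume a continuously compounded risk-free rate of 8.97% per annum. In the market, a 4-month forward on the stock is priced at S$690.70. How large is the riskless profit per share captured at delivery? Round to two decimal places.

PV(dividends) I = 8.26·e^(−0.0897·2/12) = 8.1374
Fair forward F* = (S − I)·e^(rT) = (670.73 − 8.1374)·e^0.029900 = 662.5926 × 1.030351 = 682.7029
Market S$690.70 > fair 682.7029: forward overpriced → cash-and-carry (borrow at r, buy the stock and collect the dividends, short the forward).
Profit at T = |F_mkt − F*| = |690.70 − 682.7029| = S$8.00 per share

S$8.00 per share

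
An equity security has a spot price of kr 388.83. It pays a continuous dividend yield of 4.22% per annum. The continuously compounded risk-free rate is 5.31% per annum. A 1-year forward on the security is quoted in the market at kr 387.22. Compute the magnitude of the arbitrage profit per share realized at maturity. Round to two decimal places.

kr 5.87 per share

Fair forward: F* = S·e^(carry·T), with carry = (r − q) = 0.0531 − 0.0422 = 0.0109
F* = 388.83 · e^(0.0109 × 12/12) = 388.83 · e^0.010900 = 388.83 × 1.010960 = kr 393.0916
Market kr 387.22 < fair kr 393.0916: forward underpriced → reverse cash-and-carry (short spot, go long the forward).
At maturity, profit = |F_mkt − F*| = |387.22 − 393.0916| = kr 5.87 per share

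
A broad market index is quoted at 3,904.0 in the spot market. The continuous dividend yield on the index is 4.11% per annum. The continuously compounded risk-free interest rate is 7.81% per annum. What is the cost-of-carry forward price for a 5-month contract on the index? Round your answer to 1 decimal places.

F = S·e^((r − q)T) = 3904.0 · e^((0.0781 − 0.0411) × 5/12)
= 3904.0 · e^0.015417 = 3904.0 × 1.015536
F = 3,964.7

3,964.7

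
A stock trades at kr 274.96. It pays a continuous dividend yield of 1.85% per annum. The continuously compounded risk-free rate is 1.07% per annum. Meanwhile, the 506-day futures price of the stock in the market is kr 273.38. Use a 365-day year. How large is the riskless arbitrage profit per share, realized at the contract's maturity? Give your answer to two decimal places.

kr 1.38 per share

Fair futures: F* = S·e^(carry·T), with carry = (r − q) = 0.0107 − 0.0185 = -0.0078
F* = 274.96 · e^(-0.0078 × 506/365) = 274.96 · e^-0.010813 = 274.96 × 0.989245 = kr 272.0028
Market kr 273.38 > fair kr 272.0028: forward overpriced → cash-and-carry (buy spot, short the forward).
At maturity, profit = |F_mkt − F*| = |273.38 − 272.0028| = kr 1.38 per share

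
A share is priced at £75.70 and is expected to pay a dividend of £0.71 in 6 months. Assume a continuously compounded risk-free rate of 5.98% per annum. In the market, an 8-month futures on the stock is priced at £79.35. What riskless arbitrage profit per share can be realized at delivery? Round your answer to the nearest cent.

£1.29 per share

PV(dividends) I = 0.71·e^(−0.0598·6/12) = 0.6891
Fair futures F* = (S − I)·e^(rT) = (75.70 − 0.6891)·e^0.039867 = 75.0109 × 1.040672 = 78.0617
Market £79.35 > fair 78.0617: forward overpriced → cash-and-carry (borrow at r, buy the stock and collect the dividends, short the forward).
Profit at T = |F_mkt − F*| = |79.35 − 78.0617| = £1.29 per share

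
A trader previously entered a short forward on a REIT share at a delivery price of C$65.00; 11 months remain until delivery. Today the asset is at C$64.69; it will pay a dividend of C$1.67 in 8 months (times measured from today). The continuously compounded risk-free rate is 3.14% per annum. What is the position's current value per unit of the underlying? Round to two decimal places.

PV(remaining dividends) I = 1.67·e^(−0.0314·8/12) = 1.6354
Current forward F = (S − I)·e^(rT) = (64.69 − 1.6354)·e^(0.0314·11/12) = 63.0546 × 1.029202 = 64.8959
Value (long) = (F − K)·e^(−rT) = (64.8959 − 65.00) × 0.971627 = -0.1011
Short position value = −(long value) = C$0.10

C$0.10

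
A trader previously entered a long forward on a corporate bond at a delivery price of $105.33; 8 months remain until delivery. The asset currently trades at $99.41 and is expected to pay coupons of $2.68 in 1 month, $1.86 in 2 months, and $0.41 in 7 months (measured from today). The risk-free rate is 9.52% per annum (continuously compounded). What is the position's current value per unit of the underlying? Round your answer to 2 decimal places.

-$4.32

PV(remaining coupons) I = 2.68·e^(−0.0952·1/12) + 1.86·e^(−0.0952·2/12) + 0.41·e^(−0.0952·7/12) = 4.8774
Current forward F = (S − I)·e^(rT) = (99.41 − 4.8774)·e^(0.0952·8/12) = 94.5326 × 1.065524 = 100.7268
Value (long) = (F − K)·e^(−rT) = (100.7268 − 105.33) × 0.938505 = -4.3201
Value = -$4.32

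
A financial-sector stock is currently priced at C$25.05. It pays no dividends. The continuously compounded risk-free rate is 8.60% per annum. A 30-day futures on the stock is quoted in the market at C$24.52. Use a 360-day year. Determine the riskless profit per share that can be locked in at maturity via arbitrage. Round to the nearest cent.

C$0.71 per share

Fair futures: F* = S·e^(carry·T), with carry = r = 0.0860
F* = 25.05 · e^(0.0860 × 30/360) = 25.05 · e^0.007167 = 25.05 × 1.007193 = C$25.2302
Market C$24.52 < fair C$25.2302: forward underpriced → reverse cash-and-carry (short spot, go long the forward).
At maturity, profit = |F_mkt − F*| = |24.52 − 25.2302| = C$0.71 per share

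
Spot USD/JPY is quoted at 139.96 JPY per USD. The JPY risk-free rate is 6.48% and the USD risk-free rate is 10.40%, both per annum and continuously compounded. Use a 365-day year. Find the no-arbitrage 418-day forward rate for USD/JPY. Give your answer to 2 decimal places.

F = S·e^((r_JPY − r_USD)T) = 139.96 · e^((0.0648 − 0.1040) × 418/365)
= 139.96 · e^-0.044892 = 139.96 × 0.956101
F = 133.82 JPY per USD

133.82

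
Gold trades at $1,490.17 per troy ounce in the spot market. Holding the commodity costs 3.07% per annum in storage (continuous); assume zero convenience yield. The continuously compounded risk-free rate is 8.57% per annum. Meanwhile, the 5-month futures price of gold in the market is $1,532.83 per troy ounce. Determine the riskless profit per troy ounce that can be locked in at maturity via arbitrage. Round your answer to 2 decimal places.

Fair futures: F* = S·e^(carry·T), with carry = (r + u) = 0.0857 + 0.0307 = 0.1164
F* = 1490.17 · e^(0.1164 × 5/12) = 1490.17 · e^0.04850000 = 1490.17 × 1.04969537 = $1564.2245
Market $1532.83 < fair $1564.2245: forward underpriced → reverse cash-and-carry (short spot, go long the forward).
At maturity, profit = |F_mkt − F*| = |1532.83 − 1564.2245| = $31.39 per troy ounce

$31.39 per troy ounce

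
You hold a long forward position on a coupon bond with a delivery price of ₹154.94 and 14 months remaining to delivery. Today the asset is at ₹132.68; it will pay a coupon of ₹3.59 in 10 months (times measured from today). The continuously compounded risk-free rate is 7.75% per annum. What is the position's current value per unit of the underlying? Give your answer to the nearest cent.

-₹12.23

PV(remaining coupons) I = 3.59·e^(−0.0775·10/12) = 3.3655
Current forward F = (S − I)·e^(rT) = (132.68 − 3.3655)·e^(0.0775·14/12) = 129.3145 × 1.094630 = 141.5515
Value (long) = (F − K)·e^(−rT) = (141.5515 − 154.94) × 0.913550 = -12.2311
Value = -₹12.23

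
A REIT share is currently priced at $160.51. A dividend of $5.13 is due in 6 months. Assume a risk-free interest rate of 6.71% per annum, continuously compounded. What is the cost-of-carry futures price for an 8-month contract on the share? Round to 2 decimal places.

$162.67

PV(dividends) I = 5.13·e^(−0.0671·6/12)
I = 4.9607
F = (S − I)·e^(rT) = (160.51 − 4.9607) · e^(0.0671·8/12)
= 155.5493 · e^0.044733 = 155.5493 × 1.045749 = $162.67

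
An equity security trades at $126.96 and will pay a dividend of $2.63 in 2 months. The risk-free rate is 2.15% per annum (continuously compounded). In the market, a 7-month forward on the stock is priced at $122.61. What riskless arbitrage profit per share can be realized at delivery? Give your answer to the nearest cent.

PV(dividends) I = 2.63·e^(−0.0215·2/12) = 2.6206
Fair forward F* = (S − I)·e^(rT) = (126.96 − 2.6206)·e^0.012542 = 124.3394 × 1.012621 = 125.9087
Market $122.61 < fair 125.9087: forward underpriced → reverse cash-and-carry (short the stock, invest proceeds at r, pay the dividends, go long the forward).
Profit at T = |F_mkt − F*| = |122.61 − 125.9087| = $3.30 per share

$3.30 per share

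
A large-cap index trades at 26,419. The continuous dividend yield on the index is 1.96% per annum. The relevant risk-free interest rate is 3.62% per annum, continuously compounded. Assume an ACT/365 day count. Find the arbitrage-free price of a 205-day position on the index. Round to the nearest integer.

26,666

F = S·e^((r − q)T) = 26419 · e^((0.0362 − 0.0196) × 205/365)
= 26419 · e^0.009323 = 26419 × 1.009367
F = 26,666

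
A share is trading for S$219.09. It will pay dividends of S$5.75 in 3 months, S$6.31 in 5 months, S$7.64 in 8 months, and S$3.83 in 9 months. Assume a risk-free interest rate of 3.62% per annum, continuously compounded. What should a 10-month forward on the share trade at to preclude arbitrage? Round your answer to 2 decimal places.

S$201.99

PV(dividends) I = 5.75·e^(−0.0362·3/12) + 6.31·e^(−0.0362·5/12) + 7.64·e^(−0.0362·8/12) + 3.83·e^(−0.0362·9/12)
I = 5.6982 + 6.2155 + 7.4578 + 3.7274 = 23.0989
F = (S − I)·e^(rT) = (219.09 − 23.0989) · e^(0.0362·10/12)
= 195.9911 · e^0.030167 = 195.9911 × 1.030627 = S$201.99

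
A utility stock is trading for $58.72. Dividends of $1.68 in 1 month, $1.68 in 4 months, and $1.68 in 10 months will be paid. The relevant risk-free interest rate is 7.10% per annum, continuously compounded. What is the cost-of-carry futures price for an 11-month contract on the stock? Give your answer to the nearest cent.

$57.45

PV(dividends) I = 1.68·e^(−0.0710·1/12) + 1.68·e^(−0.0710·4/12) + 1.68·e^(−0.0710·10/12)
I = 1.6701 + 1.6407 + 1.5835 = 4.8943
F = (S − I)·e^(rT) = (58.72 − 4.8943) · e^(0.0710·11/12)
= 53.8257 · e^0.065083 = 53.8257 × 1.067248 = $57.45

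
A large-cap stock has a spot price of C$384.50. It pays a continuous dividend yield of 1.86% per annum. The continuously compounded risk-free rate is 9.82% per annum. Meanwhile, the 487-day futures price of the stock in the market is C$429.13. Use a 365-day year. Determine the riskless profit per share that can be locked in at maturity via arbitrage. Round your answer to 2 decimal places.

C$1.55 per share

Fair futures: F* = S·e^(carry·T), with carry = (r − q) = 0.0982 − 0.0186 = 0.0796
F* = 384.50 · e^(0.0796 × 487/365) = 384.50 · e^0.106206 = 384.50 × 1.112051 = C$427.5836
Market C$429.13 > fair C$427.5836: forward overpriced → cash-and-carry (buy spot, short the forward).
At maturity, profit = |F_mkt − F*| = |429.13 − 427.5836| = C$1.55 per share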